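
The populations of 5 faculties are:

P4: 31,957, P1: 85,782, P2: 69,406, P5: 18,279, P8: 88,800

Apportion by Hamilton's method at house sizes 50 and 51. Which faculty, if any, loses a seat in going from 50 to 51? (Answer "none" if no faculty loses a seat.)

At 50 seats: P4 5, P1 15, P2 12, P5 3, P8 15.
At 51 seats: P4 6, P1 15, P2 12, P5 3, P8 15.
No faculty's allocation decreased.

none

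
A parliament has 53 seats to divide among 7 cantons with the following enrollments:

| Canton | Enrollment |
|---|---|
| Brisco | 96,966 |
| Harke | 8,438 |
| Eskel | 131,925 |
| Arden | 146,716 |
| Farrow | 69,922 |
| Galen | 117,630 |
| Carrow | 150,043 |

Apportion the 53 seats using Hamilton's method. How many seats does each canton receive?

Brisco: 7, Harke: 0, Eskel: 10, Arden: 11, Farrow: 5, Galen: 9, Carrow: 11

Total 721640; standard divisor 721640/53 ≈ 13615.849.
Standard quotas: Brisco 7.1216, Harke 0.6197, Eskel 9.6891, Arden 10.7754, Farrow 5.1353, Galen 8.6392, Carrow 11.0197.
Lower quotas: Brisco 7, Harke 0, Eskel 9, Arden 10, Farrow 5, Galen 8, Carrow 11 (sum 50, leaving 3 seats).
Remainders in descending order: Arden 0.7754, Eskel 0.6891, Galen 0.6392, Harke 0.6197, Farrow 0.1353, Brisco 0.1216, Carrow 0.0197.
The surplus seats go to Arden, Eskel, Galen.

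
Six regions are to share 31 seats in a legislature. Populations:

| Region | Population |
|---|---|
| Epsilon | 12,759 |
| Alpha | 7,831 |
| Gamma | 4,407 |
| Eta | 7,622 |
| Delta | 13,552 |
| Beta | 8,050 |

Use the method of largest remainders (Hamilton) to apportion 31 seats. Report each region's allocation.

Epsilon: 7, Alpha: 4, Gamma: 3, Eta: 4, Delta: 8, Beta: 5

Total 54221; standard divisor 54221/31 ≈ 1749.065.
Standard quotas: Epsilon 7.2948, Alpha 4.4773, Gamma 2.5196, Eta 4.3578, Delta 7.7481, Beta 4.6025.
Lower quotas: Epsilon 7, Alpha 4, Gamma 2, Eta 4, Delta 7, Beta 4 (sum 28, leaving 3 seats).
Remainders in descending order: Delta 0.7481, Beta 0.6025, Gamma 0.5196, Alpha 0.4773, Eta 0.3578, Epsilon 0.2948.
Largest remainders: Delta, Beta, Gamma receive the extra seats.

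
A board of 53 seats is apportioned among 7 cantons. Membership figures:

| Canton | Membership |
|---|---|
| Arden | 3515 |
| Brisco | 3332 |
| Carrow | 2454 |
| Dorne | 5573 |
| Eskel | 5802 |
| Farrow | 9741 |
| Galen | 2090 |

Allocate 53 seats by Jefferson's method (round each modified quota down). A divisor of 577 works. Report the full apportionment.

With modified divisor 577: modified quotas Arden 6.092, Brisco 5.775, Carrow 4.253, Dorne 9.659, Eskel 10.055, Farrow 16.882, Galen 3.622.
Rounding down: Arden 6, Brisco 5, Carrow 4, Dorne 9, Eskel 10, Farrow 16, Galen 3 (total 53).

Arden=6, Brisco=5, Carrow=4, Dorne=9, Eskel=10, Farrow=16, Galen=3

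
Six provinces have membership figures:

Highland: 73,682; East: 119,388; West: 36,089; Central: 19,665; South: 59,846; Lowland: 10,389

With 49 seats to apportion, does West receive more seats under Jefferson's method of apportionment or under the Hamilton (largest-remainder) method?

Jefferson: Highland 12, East 19, West 5, Central 3, South 9, Lowland 1.
Hamilton: Highland 11, East 18, West 6, Central 3, South 9, Lowland 2.
West gets 5 under Jefferson and 6 under Hamilton.

Hamilton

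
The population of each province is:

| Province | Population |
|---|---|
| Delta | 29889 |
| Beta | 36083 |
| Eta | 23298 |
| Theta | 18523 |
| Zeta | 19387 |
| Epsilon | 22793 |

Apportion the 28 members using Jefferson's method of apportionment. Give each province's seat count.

Delta=6; Beta=7; Eta=4; Theta=3; Zeta=4; Epsilon=4

Standard divisor 149973/28 ≈ 5356.179; standard quotas: Delta 5.580, Beta 6.737, Eta 4.350, Theta 3.458, Zeta 3.620, Epsilon 4.255.
Rounding down gives 5, 6, 4, 3, 3, 4 = 25 seats, so the divisor must be adjusted.
With modified divisor 4800: modified quotas Delta 6.227, Beta 7.517, Eta 4.854, Theta 3.859, Zeta 4.039, Epsilon 4.749.
Rounding down: Delta 6, Beta 7, Eta 4, Theta 3, Zeta 4, Epsilon 4 (total 28).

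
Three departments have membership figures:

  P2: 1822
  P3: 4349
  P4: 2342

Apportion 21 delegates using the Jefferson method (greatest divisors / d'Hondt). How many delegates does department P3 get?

Standard divisor 8513/21 ≈ 405.381; standard quotas: P2 4.495, P3 10.728, P4 5.777.
Rounding down gives 4, 10, 5 = 19 seats, so the divisor must be adjusted.
With modified divisor 380: modified quotas P2 4.795, P3 11.445, P4 6.163.
Rounding down: P2 4, P3 11, P4 6 (total 21).
P3 receives 11.

11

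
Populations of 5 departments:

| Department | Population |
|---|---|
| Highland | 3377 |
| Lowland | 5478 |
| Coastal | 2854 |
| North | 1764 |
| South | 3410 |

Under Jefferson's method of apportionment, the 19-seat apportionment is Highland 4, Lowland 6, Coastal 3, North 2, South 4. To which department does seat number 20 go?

Priority for the next seat is population ÷ (current seats + 1).
Priorities: Highland 675.400, Lowland 782.571, Coastal 713.500, North 588.000, South 682.000.
Highest priority: Lowland.

Lowland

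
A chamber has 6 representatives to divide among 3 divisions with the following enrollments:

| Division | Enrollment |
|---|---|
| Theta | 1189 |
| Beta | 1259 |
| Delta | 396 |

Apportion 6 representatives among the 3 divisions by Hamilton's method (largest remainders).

Standard divisor: 2844 ÷ 6 = 474.
Standard quotas: Theta 2.508, Beta 2.656, Delta 0.835.
Lower quotas: Theta 2, Beta 2, Delta 0 (sum 4, leaving 2 seats).
Remainders in descending order: Delta 0.835, Beta 0.656, Theta 0.508.
Largest remainders: Delta, Beta receive the extra seats.

Theta: 2, Beta: 3, Delta: 1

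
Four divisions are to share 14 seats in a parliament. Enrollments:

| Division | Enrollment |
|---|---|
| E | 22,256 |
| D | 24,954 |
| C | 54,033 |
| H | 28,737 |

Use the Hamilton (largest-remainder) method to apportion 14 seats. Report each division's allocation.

The standard divisor is 129980/14 ≈ 9284.286.
Standard quotas: E 2.3972, D 2.6878, C 5.8198, H 3.0952.
Lower quotas: E 2, D 2, C 5, H 3 (sum 12, leaving 2 seats).
Remainders in descending order: C 0.8198, D 0.6878, E 0.3972, H 0.0952.
The surplus seats go to C, D.

E=2, D=3, C=6, H=3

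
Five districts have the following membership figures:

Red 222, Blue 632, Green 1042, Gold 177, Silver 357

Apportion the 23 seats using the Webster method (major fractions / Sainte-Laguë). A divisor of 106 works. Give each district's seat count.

Red 2, Blue 6, Green 10, Gold 2, Silver 3

With modified divisor 106: modified quotas Red 2.094, Blue 5.962, Green 9.830, Gold 1.670, Silver 3.368.
Rounding to the nearest integer: Red 2, Blue 6, Green 10, Gold 2, Silver 3 (total 23).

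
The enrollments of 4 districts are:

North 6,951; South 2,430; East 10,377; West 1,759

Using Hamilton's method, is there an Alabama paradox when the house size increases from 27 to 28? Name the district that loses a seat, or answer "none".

none

At 27 seats: North 9, South 3, East 13, West 2.
At 28 seats: North 9, South 3, East 14, West 2.
No district's allocation decreased.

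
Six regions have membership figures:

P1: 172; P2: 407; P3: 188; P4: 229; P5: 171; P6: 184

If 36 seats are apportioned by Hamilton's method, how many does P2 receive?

The standard divisor is 1351/36 ≈ 37.528.
Standard quotas: P1 4.583, P2 10.845, P3 5.010, P4 6.102, P5 4.557, P6 4.903.
Lower quotas: P1 4, P2 10, P3 5, P4 6, P5 4, P6 4 (sum 33, leaving 3 seats).
Remainders in descending order: P6 0.903, P2 0.845, P1 0.583, P5 0.557, P4 0.102, P3 0.010.
Largest remainders: P6, P2, P1 receive the extra seats.
P2 receives 11.

11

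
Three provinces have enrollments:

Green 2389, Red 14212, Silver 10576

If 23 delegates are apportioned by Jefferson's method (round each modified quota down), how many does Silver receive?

9

Standard divisor 27177/23 ≈ 1181.609; standard quotas: Green 2.022, Red 12.028, Silver 8.951.
Rounding down gives 2, 12, 8 = 22 seats, so the divisor must be adjusted.
With modified divisor 1100: modified quotas Green 2.172, Red 12.920, Silver 9.615.
Rounding down: Green 2, Red 12, Silver 9 (total 23).
Silver receives 9.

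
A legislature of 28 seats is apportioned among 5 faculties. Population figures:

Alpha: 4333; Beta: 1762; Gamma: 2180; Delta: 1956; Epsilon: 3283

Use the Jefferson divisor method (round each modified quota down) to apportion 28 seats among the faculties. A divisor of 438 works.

Alpha 9, Beta 4, Gamma 4, Delta 4, Epsilon 7

With modified divisor 438: modified quotas Alpha 9.893, Beta 4.023, Gamma 4.977, Delta 4.466, Epsilon 7.495.
Rounding down: Alpha 9, Beta 4, Gamma 4, Delta 4, Epsilon 7 (total 28).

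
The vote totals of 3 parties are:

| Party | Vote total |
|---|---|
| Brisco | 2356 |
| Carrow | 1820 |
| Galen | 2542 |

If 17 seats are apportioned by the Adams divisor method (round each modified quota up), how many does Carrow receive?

5

Standard divisor 6718/17 ≈ 395.176; standard quotas: Brisco 5.962, Carrow 4.606, Galen 6.433.
Rounding up gives 6, 5, 7 = 18 seats, so the divisor must be adjusted.
With modified divisor 440: modified quotas Brisco 5.355, Carrow 4.136, Galen 5.777.
Rounding up: Brisco 6, Carrow 5, Galen 6 (total 17).
Carrow receives 5.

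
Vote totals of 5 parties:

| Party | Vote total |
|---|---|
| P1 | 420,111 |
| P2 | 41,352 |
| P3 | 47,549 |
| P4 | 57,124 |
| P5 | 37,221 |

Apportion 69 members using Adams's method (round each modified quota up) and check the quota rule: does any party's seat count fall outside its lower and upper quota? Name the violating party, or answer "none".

Standard quotas: P1 48.044, P2 4.729, P3 5.438, P4 6.533, P5 4.257.
Adams allocation: P1 46, P2 5, P3 6, P4 7, P5 5.
P1 has quota 48.044 (lower 48, upper 49) but receives 46 — outside the quota interval.

P1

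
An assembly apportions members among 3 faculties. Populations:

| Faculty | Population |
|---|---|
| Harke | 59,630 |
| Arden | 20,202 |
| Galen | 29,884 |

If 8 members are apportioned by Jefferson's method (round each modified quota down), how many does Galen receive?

Standard divisor 109716/8 ≈ 13714.5; standard quotas: Harke 4.348, Arden 1.473, Galen 2.179.
Rounding down gives 4, 1, 2 = 7 seats, so the divisor must be adjusted.
With modified divisor 11000: modified quotas Harke 5.421, Arden 1.837, Galen 2.717.
Rounding down: Harke 5, Arden 1, Galen 2 (total 8).
Galen receives 2.

2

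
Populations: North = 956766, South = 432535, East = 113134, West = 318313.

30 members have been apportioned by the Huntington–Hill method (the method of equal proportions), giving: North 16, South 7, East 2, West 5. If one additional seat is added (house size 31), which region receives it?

Priority for the next seat is population ÷ (√(s·(s+1))).
Priorities: North 58012.460, South 57799.921, East 46186.762, West 58115.737.
Highest priority: West.

West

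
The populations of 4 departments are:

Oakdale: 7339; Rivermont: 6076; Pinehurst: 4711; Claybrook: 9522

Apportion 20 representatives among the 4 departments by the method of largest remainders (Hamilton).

The standard divisor is 27648/20 ≈ 1382.4.
Standard quotas: Oakdale 5.3089, Rivermont 4.3953, Pinehurst 3.4078, Claybrook 6.8880.
Lower quotas: Oakdale 5, Rivermont 4, Pinehurst 3, Claybrook 6 (sum 18, leaving 2 seats).
Remainders in descending order: Claybrook 0.8880, Pinehurst 0.4078, Rivermont 0.3953, Oakdale 0.3089.
The surplus seats go to Claybrook, Pinehurst.

Oakdale 5, Rivermont 4, Pinehurst 4, Claybrook 7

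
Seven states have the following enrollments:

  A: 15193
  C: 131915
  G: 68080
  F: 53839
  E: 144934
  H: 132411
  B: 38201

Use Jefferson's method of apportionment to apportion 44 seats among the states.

A 1; C 10; G 5; F 4; E 11; H 10; B 3

Standard divisor 584573/44 ≈ 13285.75; standard quotas: A 1.144, C 9.929, G 5.124, F 4.052, E 10.909, H 9.966, B 2.875.
Rounding down gives 1, 9, 5, 4, 10, 9, 2 = 40 seats, so the divisor must be adjusted.
With modified divisor 12400: modified quotas A 1.225, C 10.638, G 5.490, F 4.342, E 11.688, H 10.678, B 3.081.
Rounding down: A 1, C 10, G 5, F 4, E 11, H 10, B 3 (total 44).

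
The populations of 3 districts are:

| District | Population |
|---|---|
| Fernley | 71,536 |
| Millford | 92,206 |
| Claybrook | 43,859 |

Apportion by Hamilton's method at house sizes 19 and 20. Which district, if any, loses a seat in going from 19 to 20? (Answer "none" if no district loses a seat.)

At 19 seats: Fernley 7, Millford 8, Claybrook 4.
At 20 seats: Fernley 7, Millford 9, Claybrook 4.
No district's allocation decreased.

none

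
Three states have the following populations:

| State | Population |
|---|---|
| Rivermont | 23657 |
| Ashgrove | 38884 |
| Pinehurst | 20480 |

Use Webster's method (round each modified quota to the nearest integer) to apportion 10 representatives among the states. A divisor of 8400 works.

Rivermont: 3, Ashgrove: 5, Pinehurst: 2

With modified divisor 8400: modified quotas Rivermont 2.816, Ashgrove 4.629, Pinehurst 2.438.
Rounding to the nearest integer: Rivermont 3, Ashgrove 5, Pinehurst 2 (total 10).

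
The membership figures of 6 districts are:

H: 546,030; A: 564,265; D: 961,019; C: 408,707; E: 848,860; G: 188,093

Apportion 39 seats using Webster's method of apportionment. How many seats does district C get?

Standard divisor 3516974/39 ≈ 90178.821; standard quotas: H 6.055, A 6.257, D 10.657, C 4.532, E 9.413, G 2.086.
Rounding to the nearest integer gives H 6, A 6, D 11, C 5, E 9, G 2 — total 39, matching the house size, so no adjustment is needed.
C receives 5.

5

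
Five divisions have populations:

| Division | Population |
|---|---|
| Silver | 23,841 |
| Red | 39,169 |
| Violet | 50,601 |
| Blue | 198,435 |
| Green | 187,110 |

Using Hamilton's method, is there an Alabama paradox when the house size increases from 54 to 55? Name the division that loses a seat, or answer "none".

At 54 seats: Silver 3, Red 4, Violet 6, Blue 21, Green 20.
At 55 seats: Silver 3, Red 4, Violet 5, Blue 22, Green 21.
Violet drops from 6 to 5.

Violet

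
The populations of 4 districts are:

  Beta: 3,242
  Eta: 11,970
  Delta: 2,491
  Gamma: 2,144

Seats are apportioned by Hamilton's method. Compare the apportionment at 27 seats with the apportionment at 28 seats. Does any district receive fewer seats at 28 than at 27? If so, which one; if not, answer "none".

At 27 seats: Beta 5, Eta 16, Delta 3, Gamma 3.
At 28 seats: Beta 5, Eta 17, Delta 3, Gamma 3.
No district's allocation decreased.

none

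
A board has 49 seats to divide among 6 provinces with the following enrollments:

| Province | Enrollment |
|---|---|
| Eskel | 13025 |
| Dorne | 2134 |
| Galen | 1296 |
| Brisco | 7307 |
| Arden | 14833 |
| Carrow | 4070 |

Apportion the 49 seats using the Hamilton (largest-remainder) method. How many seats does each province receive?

Total 42665; standard divisor 42665/49 ≈ 870.714.
Standard quotas: Eskel 14.9590, Dorne 2.4509, Galen 1.4884, Brisco 8.3920, Arden 17.0354, Carrow 4.6743.
Lower quotas: Eskel 14, Dorne 2, Galen 1, Brisco 8, Arden 17, Carrow 4 (sum 46, leaving 3 seats).
Remainders in descending order: Eskel 0.9590, Carrow 0.6743, Galen 0.4884, Dorne 0.4509, Brisco 0.3920, Arden 0.0354.
Largest remainders: Eskel, Carrow, Galen receive the extra seats.

Eskel 15, Dorne 2, Galen 2, Brisco 8, Arden 17, Carrow 5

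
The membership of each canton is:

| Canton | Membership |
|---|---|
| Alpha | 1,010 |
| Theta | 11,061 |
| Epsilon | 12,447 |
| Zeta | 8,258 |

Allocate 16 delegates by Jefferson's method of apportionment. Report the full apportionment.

Standard divisor 32776/16 ≈ 2048.5; standard quotas: Alpha 0.493, Theta 5.400, Epsilon 6.076, Zeta 4.031.
Rounding down gives 0, 5, 6, 4 = 15 seats, so the divisor must be adjusted.
With modified divisor 1800: modified quotas Alpha 0.561, Theta 6.145, Epsilon 6.915, Zeta 4.588.
Rounding down: Alpha 0, Theta 6, Epsilon 6, Zeta 4 (total 16).

Alpha=0, Theta=6, Epsilon=6, Zeta=4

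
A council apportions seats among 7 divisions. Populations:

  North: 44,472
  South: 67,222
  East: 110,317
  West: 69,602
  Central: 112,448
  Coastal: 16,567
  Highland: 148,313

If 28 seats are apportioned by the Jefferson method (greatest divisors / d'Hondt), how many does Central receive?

Standard divisor 568941/28 ≈ 20319.321; standard quotas: North 2.189, South 3.308, East 5.429, West 3.425, Central 5.534, Coastal 0.815, Highland 7.299.
Rounding down gives 2, 3, 5, 3, 5, 0, 7 = 25 seats, so the divisor must be adjusted.
With modified divisor 17900: modified quotas North 2.484, South 3.755, East 6.163, West 3.888, Central 6.282, Coastal 0.926, Highland 8.286.
Rounding down: North 2, South 3, East 6, West 3, Central 6, Coastal 0, Highland 8 (total 28).
Central receives 6.

6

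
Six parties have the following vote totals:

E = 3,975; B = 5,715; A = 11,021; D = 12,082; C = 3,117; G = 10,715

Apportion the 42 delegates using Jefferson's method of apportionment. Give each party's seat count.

Standard divisor 46625/42 ≈ 1110.119; standard quotas: E 3.581, B 5.148, A 9.928, D 10.884, C 2.808, G 9.652.
Rounding down gives 3, 5, 9, 10, 2, 9 = 38 seats, so the divisor must be adjusted.
With modified divisor 1020: modified quotas E 3.897, B 5.603, A 10.805, D 11.845, C 3.056, G 10.505.
Rounding down: E 3, B 5, A 10, D 11, C 3, G 10 (total 42).

E=3, B=5, A=10, D=11, C=3, G=10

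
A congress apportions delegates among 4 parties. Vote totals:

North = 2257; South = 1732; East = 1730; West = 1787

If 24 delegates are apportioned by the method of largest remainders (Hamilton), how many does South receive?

6

Standard divisor: 7506 ÷ 24 ≈ 312.75.
Standard quotas: North 7.217, South 5.538, East 5.532, West 5.714.
Lower quotas: North 7, South 5, East 5, West 5 (sum 22, leaving 2 seats).
Remainders in descending order: West 0.714, South 0.538, East 0.532, North 0.217.
The surplus seats go to West, South.
South receives 6.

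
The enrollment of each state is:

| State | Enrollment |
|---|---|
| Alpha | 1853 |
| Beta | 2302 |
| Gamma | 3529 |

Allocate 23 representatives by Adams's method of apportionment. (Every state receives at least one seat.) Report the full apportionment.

Standard divisor 7684/23 ≈ 334.087; standard quotas: Alpha 5.546, Beta 6.890, Gamma 10.563.
Rounding up gives 6, 7, 11 = 24 seats, so the divisor must be adjusted.
With modified divisor 360: modified quotas Alpha 5.147, Beta 6.394, Gamma 9.803.
Rounding up: Alpha 6, Beta 7, Gamma 10 (total 23).

Alpha 6, Beta 7, Gamma 10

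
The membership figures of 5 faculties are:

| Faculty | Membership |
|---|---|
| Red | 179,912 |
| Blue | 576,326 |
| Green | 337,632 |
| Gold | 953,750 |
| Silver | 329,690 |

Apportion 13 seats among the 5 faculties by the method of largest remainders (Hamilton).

Total 2377310; standard divisor 2377310/13 = 182870.
Standard quotas: Red 0.9838, Blue 3.1516, Green 1.8463, Gold 5.2155, Silver 1.8029.
Lower quotas: Red 0, Blue 3, Green 1, Gold 5, Silver 1 (sum 10, leaving 3 seats).
Remainders in descending order: Red 0.9838, Green 0.8463, Silver 0.8029, Gold 0.2155, Blue 0.1516.
The surplus seats go to Red, Green, Silver.

Red=1, Blue=3, Green=2, Gold=5, Silver=2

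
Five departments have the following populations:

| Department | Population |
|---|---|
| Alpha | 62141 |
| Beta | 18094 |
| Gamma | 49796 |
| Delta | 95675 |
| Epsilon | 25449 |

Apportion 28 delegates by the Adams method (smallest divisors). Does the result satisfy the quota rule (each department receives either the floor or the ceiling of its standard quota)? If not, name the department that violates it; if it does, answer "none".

none

Standard quotas: Alpha 6.928, Beta 2.017, Gamma 5.552, Delta 10.666, Epsilon 2.837.
Adams allocation: Alpha 7, Beta 2, Gamma 6, Delta 10, Epsilon 3.
Every allocation lies between the lower and upper quota.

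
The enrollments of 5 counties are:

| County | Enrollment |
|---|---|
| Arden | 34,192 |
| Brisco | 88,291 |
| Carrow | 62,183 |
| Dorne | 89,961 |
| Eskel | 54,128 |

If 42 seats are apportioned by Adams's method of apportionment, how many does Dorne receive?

11

Standard divisor 328755/42 ≈ 7827.5; standard quotas: Arden 4.368, Brisco 11.280, Carrow 7.944, Dorne 11.493, Eskel 6.915.
Rounding up gives 5, 12, 8, 12, 7 = 44 seats, so the divisor must be adjusted.
With modified divisor 8400: modified quotas Arden 4.070, Brisco 10.511, Carrow 7.403, Dorne 10.710, Eskel 6.444.
Rounding up: Arden 5, Brisco 11, Carrow 8, Dorne 11, Eskel 7 (total 42).
Dorne receives 11.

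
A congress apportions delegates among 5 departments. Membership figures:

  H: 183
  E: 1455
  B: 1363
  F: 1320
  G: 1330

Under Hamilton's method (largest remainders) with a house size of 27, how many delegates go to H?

The standard divisor is 5651/27 ≈ 209.296.
Standard quotas: H 0.874, E 6.952, B 6.512, F 6.307, G 6.355.
Lower quotas: H 0, E 6, B 6, F 6, G 6 (sum 24, leaving 3 seats).
Remainders in descending order: E 0.952, H 0.874, B 0.512, G 0.355, F 0.307.
The surplus seats go to E, H, B.
H receives 1.

1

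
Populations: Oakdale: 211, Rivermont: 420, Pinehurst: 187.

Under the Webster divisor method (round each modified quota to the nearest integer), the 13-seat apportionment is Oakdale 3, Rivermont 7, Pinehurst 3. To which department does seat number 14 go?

Priority for the next seat is population ÷ (current seats + 0.5).
Priorities: Oakdale 60.286, Rivermont 56.000, Pinehurst 53.429.
Highest priority: Oakdale.

Oakdale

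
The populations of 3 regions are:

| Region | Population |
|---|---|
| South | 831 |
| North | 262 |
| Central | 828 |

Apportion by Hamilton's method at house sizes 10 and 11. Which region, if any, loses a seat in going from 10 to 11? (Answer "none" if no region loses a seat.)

At 10 seats: South 4, North 2, Central 4.
At 11 seats: South 5, North 1, Central 5.
North drops from 2 to 1.

North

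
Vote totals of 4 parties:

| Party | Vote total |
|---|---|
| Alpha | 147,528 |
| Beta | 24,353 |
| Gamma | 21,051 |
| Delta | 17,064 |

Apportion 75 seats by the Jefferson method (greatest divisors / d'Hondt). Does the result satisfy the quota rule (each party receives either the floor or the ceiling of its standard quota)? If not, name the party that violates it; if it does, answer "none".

Alpha

Standard quotas: Alpha 52.690, Beta 8.698, Gamma 7.518, Delta 6.094.
Jefferson allocation: Alpha 54, Beta 8, Gamma 7, Delta 6.
Alpha has quota 52.690 (lower 52, upper 53) but receives 54 — outside the quota interval.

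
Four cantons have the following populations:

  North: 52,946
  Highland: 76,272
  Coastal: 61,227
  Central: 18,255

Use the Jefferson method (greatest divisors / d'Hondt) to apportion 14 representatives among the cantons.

North: 4, Highland: 5, Coastal: 4, Central: 1

Standard divisor 208700/14 ≈ 14907.143; standard quotas: North 3.552, Highland 5.116, Coastal 4.107, Central 1.225.
Rounding down gives 3, 5, 4, 1 = 13 seats, so the divisor must be adjusted.
With modified divisor 13000: modified quotas North 4.073, Highland 5.867, Coastal 4.710, Central 1.404.
Rounding down: North 4, Highland 5, Coastal 4, Central 1 (total 14).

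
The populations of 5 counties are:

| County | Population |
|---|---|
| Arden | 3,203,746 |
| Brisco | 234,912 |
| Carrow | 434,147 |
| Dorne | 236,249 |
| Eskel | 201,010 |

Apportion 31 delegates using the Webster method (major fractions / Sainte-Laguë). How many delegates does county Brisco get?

2

Standard divisor 4310064/31 ≈ 139034.323; standard quotas: Arden 23.043, Brisco 1.690, Carrow 3.123, Dorne 1.699, Eskel 1.446.
Rounding to the nearest integer gives Arden 23, Brisco 2, Carrow 3, Dorne 2, Eskel 1 — total 31, matching the house size, so no adjustment is needed.
Brisco receives 2.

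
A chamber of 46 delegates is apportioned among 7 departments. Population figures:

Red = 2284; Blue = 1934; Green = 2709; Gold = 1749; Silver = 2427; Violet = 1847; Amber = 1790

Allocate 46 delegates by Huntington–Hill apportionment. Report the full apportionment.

With divisor 322: modified quotas Red 7.093, Blue 6.006, Green 8.413, Gold 5.432, Silver 7.537, Violet 5.736, Amber 5.559.
Geometric-mean thresholds: Red √(7·8)=7.483, Blue √(6·7)=6.481, Green √(8·9)=8.485, Gold √(5·6)=5.477, Silver √(7·8)=7.483, Violet √(5·6)=5.477, Amber √(5·6)=5.477.
Each quota rounded against its threshold gives Red 7, Blue 6, Green 8, Gold 5, Silver 8, Violet 6, Amber 6 (total 46).

Red: 7, Blue: 6, Green: 8, Gold: 5, Silver: 8, Violet: 6, Amber: 6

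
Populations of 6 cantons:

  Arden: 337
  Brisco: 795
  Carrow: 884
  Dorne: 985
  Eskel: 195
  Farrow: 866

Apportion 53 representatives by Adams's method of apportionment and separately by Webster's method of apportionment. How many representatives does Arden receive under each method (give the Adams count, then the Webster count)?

5 and 4

Adams: Arden 5, Brisco 10, Carrow 11, Dorne 13, Eskel 3, Farrow 11.
Webster: Arden 4, Brisco 10, Carrow 12, Dorne 13, Eskel 3, Farrow 11.
Arden gets 5 under Adams and 4 under Webster.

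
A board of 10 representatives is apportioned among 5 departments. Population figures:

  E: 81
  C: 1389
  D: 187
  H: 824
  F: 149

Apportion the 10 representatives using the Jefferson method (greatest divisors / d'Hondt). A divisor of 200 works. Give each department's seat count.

With modified divisor 200: modified quotas E 0.405, C 6.945, D 0.935, H 4.120, F 0.745.
Rounding down: E 0, C 6, D 0, H 4, F 0 (total 10).

E: 0; C: 6; D: 0; H: 4; F: 0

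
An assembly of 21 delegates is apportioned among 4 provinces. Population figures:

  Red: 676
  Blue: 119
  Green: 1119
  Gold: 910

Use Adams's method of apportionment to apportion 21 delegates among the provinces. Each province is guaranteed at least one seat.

Standard divisor 2824/21 ≈ 134.476; standard quotas: Red 5.027, Blue 0.885, Green 8.321, Gold 6.767.
Rounding up gives 6, 1, 9, 7 = 23 seats, so the divisor must be adjusted.
With modified divisor 150: modified quotas Red 4.507, Blue 0.793, Green 7.460, Gold 6.067.
Rounding up: Red 5, Blue 1, Green 8, Gold 7 (total 21).

Red: 5; Blue: 1; Green: 8; Gold: 7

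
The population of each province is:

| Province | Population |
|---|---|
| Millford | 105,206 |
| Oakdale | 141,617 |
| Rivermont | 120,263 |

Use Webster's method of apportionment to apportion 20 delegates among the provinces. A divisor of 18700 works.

With modified divisor 18700: modified quotas Millford 5.626, Oakdale 7.573, Rivermont 6.431.
Rounding to the nearest integer: Millford 6, Oakdale 8, Rivermont 6 (total 20).

Millford=6, Oakdale=8, Rivermont=6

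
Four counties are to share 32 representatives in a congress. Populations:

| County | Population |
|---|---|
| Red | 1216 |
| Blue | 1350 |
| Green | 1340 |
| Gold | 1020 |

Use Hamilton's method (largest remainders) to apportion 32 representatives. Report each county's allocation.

Red=8; Blue=9; Green=9; Gold=6

The standard divisor is 4926/32 ≈ 153.938.
Standard quotas: Red 7.899, Blue 8.770, Green 8.705, Gold 6.626.
Lower quotas: Red 7, Blue 8, Green 8, Gold 6 (sum 29, leaving 3 seats).
Remainders in descending order: Red 0.899, Blue 0.770, Green 0.705, Gold 0.626.
Largest remainders: Red, Blue, Green receive the extra seats.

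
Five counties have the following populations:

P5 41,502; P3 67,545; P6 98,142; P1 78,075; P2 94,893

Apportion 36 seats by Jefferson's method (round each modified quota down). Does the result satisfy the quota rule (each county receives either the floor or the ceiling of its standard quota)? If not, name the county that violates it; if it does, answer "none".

Standard quotas: P5 3.930, P3 6.396, P6 9.294, P1 7.394, P2 8.986.
Jefferson allocation: P5 4, P3 6, P6 10, P1 7, P2 9.
Every allocation lies between the lower and upper quota.

none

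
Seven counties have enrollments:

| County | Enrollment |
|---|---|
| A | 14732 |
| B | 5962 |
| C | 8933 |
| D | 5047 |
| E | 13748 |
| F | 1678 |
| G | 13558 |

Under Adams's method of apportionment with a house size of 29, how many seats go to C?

Standard divisor 63658/29 ≈ 2195.103; standard quotas: A 6.711, B 2.716, C 4.070, D 2.299, E 6.263, F 0.764, G 6.176.
Rounding up gives 7, 3, 5, 3, 7, 1, 7 = 33 seats, so the divisor must be adjusted.
With modified divisor 2490: modified quotas A 5.916, B 2.394, C 3.588, D 2.027, E 5.521, F 0.674, G 5.445.
Rounding up: A 6, B 3, C 4, D 3, E 6, F 1, G 6 (total 29).
C receives 4.

4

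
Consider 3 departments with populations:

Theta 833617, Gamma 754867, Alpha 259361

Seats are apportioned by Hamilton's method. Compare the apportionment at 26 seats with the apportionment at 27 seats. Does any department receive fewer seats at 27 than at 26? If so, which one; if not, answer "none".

none

At 26 seats: Theta 12, Gamma 10, Alpha 4.
At 27 seats: Theta 12, Gamma 11, Alpha 4.
No department's allocation decreased.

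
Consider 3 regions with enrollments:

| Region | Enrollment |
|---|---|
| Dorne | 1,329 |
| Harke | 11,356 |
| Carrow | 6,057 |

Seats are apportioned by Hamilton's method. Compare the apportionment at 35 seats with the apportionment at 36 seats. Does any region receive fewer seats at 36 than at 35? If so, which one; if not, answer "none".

Dorne

At 35 seats: Dorne 3, Harke 21, Carrow 11.
At 36 seats: Dorne 2, Harke 22, Carrow 12.
Dorne drops from 3 to 2.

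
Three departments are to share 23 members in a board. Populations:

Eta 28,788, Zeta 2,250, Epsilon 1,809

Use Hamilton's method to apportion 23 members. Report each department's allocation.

Total 32847; standard divisor 32847/23 ≈ 1428.13.
Standard quotas: Eta 20.1578, Zeta 1.5755, Epsilon 1.2667.
Lower quotas: Eta 20, Zeta 1, Epsilon 1 (sum 22, leaving 1 seat).
Remainders in descending order: Zeta 0.5755, Epsilon 0.2667, Eta 0.1578.
The surplus seat goes to Zeta.

Eta: 20; Zeta: 2; Epsilon: 1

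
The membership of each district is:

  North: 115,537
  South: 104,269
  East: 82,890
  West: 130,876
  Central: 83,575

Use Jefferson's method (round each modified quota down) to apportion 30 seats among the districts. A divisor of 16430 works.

With modified divisor 16430: modified quotas North 7.032, South 6.346, East 5.045, West 7.966, Central 5.087.
Rounding down: North 7, South 6, East 5, West 7, Central 5 (total 30).

North 7, South 6, East 5, West 7, Central 5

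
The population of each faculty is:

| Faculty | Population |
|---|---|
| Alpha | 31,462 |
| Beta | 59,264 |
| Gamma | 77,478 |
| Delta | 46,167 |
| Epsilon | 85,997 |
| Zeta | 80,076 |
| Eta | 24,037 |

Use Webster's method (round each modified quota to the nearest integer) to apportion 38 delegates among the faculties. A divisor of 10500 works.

With modified divisor 10500: modified quotas Alpha 2.996, Beta 5.644, Gamma 7.379, Delta 4.397, Epsilon 8.190, Zeta 7.626, Eta 2.289.
Rounding to the nearest integer: Alpha 3, Beta 6, Gamma 7, Delta 4, Epsilon 8, Zeta 8, Eta 2 (total 38).

Alpha 3, Beta 6, Gamma 7, Delta 4, Epsilon 8, Zeta 8, Eta 2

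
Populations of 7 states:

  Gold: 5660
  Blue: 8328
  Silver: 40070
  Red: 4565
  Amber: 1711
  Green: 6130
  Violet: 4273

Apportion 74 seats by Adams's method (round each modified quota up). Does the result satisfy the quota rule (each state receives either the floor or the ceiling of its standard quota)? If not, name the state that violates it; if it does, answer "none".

Silver

Standard quotas: Gold 5.921, Blue 8.712, Silver 41.918, Red 4.776, Amber 1.790, Green 6.413, Violet 4.470.
Adams allocation: Gold 6, Blue 9, Silver 40, Red 5, Amber 2, Green 7, Violet 5.
Silver has quota 41.918 (lower 41, upper 42) but receives 40 — outside the quota interval.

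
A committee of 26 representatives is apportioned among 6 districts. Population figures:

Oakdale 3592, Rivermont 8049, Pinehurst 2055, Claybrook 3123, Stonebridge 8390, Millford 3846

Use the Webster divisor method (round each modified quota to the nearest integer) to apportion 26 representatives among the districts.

Oakdale: 3; Rivermont: 7; Pinehurst: 2; Claybrook: 3; Stonebridge: 8; Millford: 3

Standard divisor 29055/26 ≈ 1117.5; standard quotas: Oakdale 3.214, Rivermont 7.203, Pinehurst 1.839, Claybrook 2.795, Stonebridge 7.508, Millford 3.442.
Rounding to the nearest integer gives Oakdale 3, Rivermont 7, Pinehurst 2, Claybrook 3, Stonebridge 8, Millford 3 — total 26, matching the house size, so no adjustment is needed.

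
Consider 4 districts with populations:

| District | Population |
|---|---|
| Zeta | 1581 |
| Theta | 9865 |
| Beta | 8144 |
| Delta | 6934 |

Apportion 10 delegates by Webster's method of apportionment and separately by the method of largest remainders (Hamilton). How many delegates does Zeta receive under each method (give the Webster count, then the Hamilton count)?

1 and 0

Webster: Zeta 1, Theta 4, Beta 3, Delta 2.
Hamilton: Zeta 0, Theta 4, Beta 3, Delta 3.
Zeta gets 1 under Webster and 0 under Hamilton.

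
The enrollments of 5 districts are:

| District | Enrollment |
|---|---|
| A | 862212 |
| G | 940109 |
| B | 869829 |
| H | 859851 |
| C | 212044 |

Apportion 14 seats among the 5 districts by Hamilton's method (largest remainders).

A 3; G 4; B 3; H 3; C 1

Standard divisor: 3744045 ÷ 14 ≈ 267431.786.
Standard quotas: A 3.2240, G 3.5153, B 3.2525, H 3.2152, C 0.7929.
Lower quotas: A 3, G 3, B 3, H 3, C 0 (sum 12, leaving 2 seats).
Remainders in descending order: C 0.7929, G 0.5153, B 0.2525, A 0.2240, H 0.2152.
Largest remainders: C, G receive the extra seats.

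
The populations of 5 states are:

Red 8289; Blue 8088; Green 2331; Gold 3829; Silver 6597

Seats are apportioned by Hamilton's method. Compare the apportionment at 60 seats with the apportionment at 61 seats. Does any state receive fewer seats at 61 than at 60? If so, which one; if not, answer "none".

none

At 60 seats: Red 17, Blue 17, Green 5, Gold 8, Silver 13.
At 61 seats: Red 17, Blue 17, Green 5, Gold 8, Silver 14.
No state's allocation decreased.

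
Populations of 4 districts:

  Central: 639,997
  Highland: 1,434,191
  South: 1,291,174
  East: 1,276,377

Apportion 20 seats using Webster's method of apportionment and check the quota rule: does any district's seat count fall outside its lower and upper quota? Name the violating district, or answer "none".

Standard quotas: Central 2.758, Highland 6.180, South 5.563, East 5.500.
Webster allocation: Central 3, Highland 6, South 6, East 5.
Every allocation lies between the lower and upper quota.

none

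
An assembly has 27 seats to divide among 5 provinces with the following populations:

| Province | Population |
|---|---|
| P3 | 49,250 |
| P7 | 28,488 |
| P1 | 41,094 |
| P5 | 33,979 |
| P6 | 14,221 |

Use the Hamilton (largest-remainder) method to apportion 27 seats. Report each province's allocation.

Total 167032; standard divisor 167032/27 ≈ 6186.37.
Standard quotas: P3 7.9610, P7 4.6050, P1 6.6427, P5 5.4926, P6 2.2988.
Lower quotas: P3 7, P7 4, P1 6, P5 5, P6 2 (sum 24, leaving 3 seats).
Remainders in descending order: P3 0.9610, P1 0.6427, P7 0.6050, P5 0.4926, P6 0.2988.
Largest remainders: P3, P1, P7 receive the extra seats.

P3: 8; P7: 5; P1: 7; P5: 5; P6: 2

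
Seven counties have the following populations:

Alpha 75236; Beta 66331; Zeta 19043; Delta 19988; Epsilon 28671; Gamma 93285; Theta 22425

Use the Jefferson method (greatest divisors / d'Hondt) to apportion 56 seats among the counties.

Alpha 13, Beta 12, Zeta 3, Delta 3, Epsilon 5, Gamma 16, Theta 4

Standard divisor 324979/56 ≈ 5803.196; standard quotas: Alpha 12.965, Beta 11.430, Zeta 3.281, Delta 3.444, Epsilon 4.941, Gamma 16.075, Theta 3.864.
Rounding down gives 12, 11, 3, 3, 4, 16, 3 = 52 seats, so the divisor must be adjusted.
With modified divisor 5500: modified quotas Alpha 13.679, Beta 12.060, Zeta 3.462, Delta 3.634, Epsilon 5.213, Gamma 16.961, Theta 4.077.
Rounding down: Alpha 13, Beta 12, Zeta 3, Delta 3, Epsilon 5, Gamma 16, Theta 4 (total 56).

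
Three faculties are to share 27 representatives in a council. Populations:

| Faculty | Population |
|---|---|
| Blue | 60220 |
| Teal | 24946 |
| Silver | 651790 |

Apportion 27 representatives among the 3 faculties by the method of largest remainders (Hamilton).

Blue: 2; Teal: 1; Silver: 24

Standard divisor: 736956 ÷ 27 ≈ 27294.667.
Standard quotas: Blue 2.2063, Teal 0.9140, Silver 23.8798.
Lower quotas: Blue 2, Teal 0, Silver 23 (sum 25, leaving 2 seats).
Remainders in descending order: Teal 0.9140, Silver 0.8798, Blue 0.2063.
The surplus seats go to Teal, Silver.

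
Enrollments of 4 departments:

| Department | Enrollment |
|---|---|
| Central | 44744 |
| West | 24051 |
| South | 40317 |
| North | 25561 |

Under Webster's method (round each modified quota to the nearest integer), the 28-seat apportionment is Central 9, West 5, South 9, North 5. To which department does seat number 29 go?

Central

Priority for the next seat is population ÷ (current seats + 0.5).
Priorities: Central 4709.895, West 4372.909, South 4243.895, North 4647.455.
Highest priority: Central.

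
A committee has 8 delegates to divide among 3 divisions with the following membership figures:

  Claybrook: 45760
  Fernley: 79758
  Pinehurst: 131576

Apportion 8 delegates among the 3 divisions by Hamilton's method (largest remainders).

Claybrook=1; Fernley=3; Pinehurst=4

Total 257094; standard divisor 257094/8 ≈ 32136.75.
Standard quotas: Claybrook 1.4239, Fernley 2.4818, Pinehurst 4.0943.
Lower quotas: Claybrook 1, Fernley 2, Pinehurst 4 (sum 7, leaving 1 seat).
Remainders in descending order: Fernley 0.4818, Claybrook 0.4239, Pinehurst 0.0943.
Largest remainder: Fernley receives the extra seat.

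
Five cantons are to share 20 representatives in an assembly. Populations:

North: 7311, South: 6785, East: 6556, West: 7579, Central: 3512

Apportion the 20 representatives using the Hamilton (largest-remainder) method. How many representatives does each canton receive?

North=5; South=4; East=4; West=5; Central=2

The standard divisor is 31743/20 ≈ 1587.15.
Standard quotas: North 4.6064, South 4.2750, East 4.1307, West 4.7752, Central 2.2128.
Lower quotas: North 4, South 4, East 4, West 4, Central 2 (sum 18, leaving 2 seats).
Remainders in descending order: West 0.7752, North 0.6064, South 0.2750, Central 0.2128, East 0.1307.
Largest remainders: West, North receive the extra seats.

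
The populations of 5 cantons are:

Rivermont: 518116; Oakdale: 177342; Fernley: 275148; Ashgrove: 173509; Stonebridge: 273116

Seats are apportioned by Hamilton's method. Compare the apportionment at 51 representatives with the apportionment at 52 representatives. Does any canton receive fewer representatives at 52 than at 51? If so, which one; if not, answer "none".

none

At 51 seats: Rivermont 19, Oakdale 6, Fernley 10, Ashgrove 6, Stonebridge 10.
At 52 seats: Rivermont 19, Oakdale 7, Fernley 10, Ashgrove 6, Stonebridge 10.
No canton's allocation decreased.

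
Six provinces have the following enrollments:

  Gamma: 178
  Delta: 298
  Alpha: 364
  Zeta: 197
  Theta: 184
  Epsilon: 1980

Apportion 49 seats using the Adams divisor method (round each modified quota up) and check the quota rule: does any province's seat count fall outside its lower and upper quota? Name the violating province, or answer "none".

Epsilon

Standard quotas: Gamma 2.725, Delta 4.562, Alpha 5.572, Zeta 3.016, Theta 2.817, Epsilon 30.309.
Adams allocation: Gamma 3, Delta 5, Alpha 6, Zeta 3, Theta 3, Epsilon 29.
Epsilon has quota 30.309 (lower 30, upper 31) but receives 29 — outside the quota interval.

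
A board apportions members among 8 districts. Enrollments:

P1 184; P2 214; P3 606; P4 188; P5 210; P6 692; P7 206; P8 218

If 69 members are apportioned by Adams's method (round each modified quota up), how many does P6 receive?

19

Standard divisor 2518/69 ≈ 36.493; standard quotas: P1 5.042, P2 5.864, P3 16.606, P4 5.152, P5 5.755, P6 18.963, P7 5.645, P8 5.974.
Rounding up gives 6, 6, 17, 6, 6, 19, 6, 6 = 72 seats, so the divisor must be adjusted.
With modified divisor 38: modified quotas P1 4.842, P2 5.632, P3 15.947, P4 4.947, P5 5.526, P6 18.211, P7 5.421, P8 5.737.
Rounding up: P1 5, P2 6, P3 16, P4 5, P5 6, P6 19, P7 6, P8 6 (total 69).
P6 receives 19.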